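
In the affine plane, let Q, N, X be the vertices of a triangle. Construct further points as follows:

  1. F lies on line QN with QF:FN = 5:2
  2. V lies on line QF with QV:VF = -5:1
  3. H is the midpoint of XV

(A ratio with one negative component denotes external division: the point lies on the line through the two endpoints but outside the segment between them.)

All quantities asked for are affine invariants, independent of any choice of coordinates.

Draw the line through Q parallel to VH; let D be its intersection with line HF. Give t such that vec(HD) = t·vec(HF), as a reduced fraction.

Set Q = (0, 0), N = (1, 0), X = (0, 1); any affine frame gives the same invariant.
1. F lies on line QN with QF:FN = 5:2 ⇒ F = (5/7, 0)
2. V lies on line QF with QV:VF = -5:1 ⇒ V = (25/28, 0)
3. H is the midpoint of XV ⇒ H = (25/56, 1/2)
through Q parallel to VH: direction (-25/56, 1/2); meets HF at D = (25/14, -2)
D = H + t·(F−H) with t = 5

t = 5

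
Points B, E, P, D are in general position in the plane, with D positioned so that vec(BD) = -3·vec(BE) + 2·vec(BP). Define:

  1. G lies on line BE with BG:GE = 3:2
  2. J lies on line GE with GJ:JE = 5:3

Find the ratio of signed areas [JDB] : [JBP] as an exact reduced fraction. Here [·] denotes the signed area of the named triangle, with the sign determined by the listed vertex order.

[JDB]:[JBP] = -2

Assign B = (0, 0), E = (1, 0), P = (0, 1), D = (-3, 2) — the answer is frame-independent, so this choice is without loss of generality.
1. G lies on line BE with BG:GE = 3:2 ⇒ G = (3/5, 0)
2. J lies on line GE with GJ:JE = 5:3 ⇒ J = (17/20, 0)
2·[JDB] = 17/10, 2·[JBP] = -17/20
[JDB]:[JBP] = 17/10:-17/20 = -2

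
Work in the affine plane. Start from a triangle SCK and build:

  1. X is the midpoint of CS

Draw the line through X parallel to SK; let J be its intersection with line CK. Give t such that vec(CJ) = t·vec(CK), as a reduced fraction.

Assign S = (0, 0), C = (1, 0), K = (0, 1) — the answer is frame-independent, so this choice is without loss of generality.
1. X is the midpoint of CS ⇒ X = (1/2, 0)
through X parallel to SK: direction (0, 1); meets CK at J = (1/2, 1/2)
J = C + t·(K−C) with t = 1/2

t = 1/2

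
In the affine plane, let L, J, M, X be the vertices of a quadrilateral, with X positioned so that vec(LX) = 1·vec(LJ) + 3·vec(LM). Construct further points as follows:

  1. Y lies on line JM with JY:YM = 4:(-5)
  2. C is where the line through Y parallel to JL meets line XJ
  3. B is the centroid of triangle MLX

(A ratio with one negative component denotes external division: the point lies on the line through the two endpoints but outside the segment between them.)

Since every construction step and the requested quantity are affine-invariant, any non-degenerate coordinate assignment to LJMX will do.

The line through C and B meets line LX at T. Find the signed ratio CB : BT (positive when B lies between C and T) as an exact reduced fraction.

Work in coordinates with L = (0, 0), J = (1, 0), M = (0, 1), X = (1, 3).
1. Y lies on line JM with JY:YM = 4:(-5) ⇒ Y = (5, -4)
2. C is where the line through Y parallel to JL meets line XJ ⇒ C = (1, -4)
3. B is the centroid of triangle MLX ⇒ B = (1/3, 4/3)
line CB meets LX at T = (4/11, 12/11)
B = C + t·(T−C) with t = 22/21, so CB:BT = 22/21:-1/21

CB:BT = -22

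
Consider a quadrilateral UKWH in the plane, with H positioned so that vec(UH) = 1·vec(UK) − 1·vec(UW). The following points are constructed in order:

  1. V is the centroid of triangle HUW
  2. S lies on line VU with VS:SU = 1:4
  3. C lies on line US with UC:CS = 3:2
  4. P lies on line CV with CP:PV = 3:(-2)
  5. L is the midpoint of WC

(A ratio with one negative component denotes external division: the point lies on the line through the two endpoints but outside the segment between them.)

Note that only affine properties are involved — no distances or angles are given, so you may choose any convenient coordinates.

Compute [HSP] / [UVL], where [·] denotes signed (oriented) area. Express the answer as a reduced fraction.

[HSP]:[UVL] = -62/25

Assign U = (0, 0), K = (1, 0), W = (0, 1), H = (1, -1) — the answer is frame-independent, so this choice is without loss of generality.
1. V is the centroid of triangle HUW ⇒ V = (1/3, 0)
2. S lies on line VU with VS:SU = 1:4 ⇒ S = (4/15, 0)
3. C lies on line US with UC:CS = 3:2 ⇒ C = (4/25, 0)
4. P lies on line CV with CP:PV = 3:(-2) ⇒ P = (17/25, 0)
5. L is the midpoint of WC ⇒ L = (2/25, 1/2)
2·[HSP] = -31/75, 2·[UVL] = 1/6
[HSP]:[UVL] = -31/75:1/6 = -62/25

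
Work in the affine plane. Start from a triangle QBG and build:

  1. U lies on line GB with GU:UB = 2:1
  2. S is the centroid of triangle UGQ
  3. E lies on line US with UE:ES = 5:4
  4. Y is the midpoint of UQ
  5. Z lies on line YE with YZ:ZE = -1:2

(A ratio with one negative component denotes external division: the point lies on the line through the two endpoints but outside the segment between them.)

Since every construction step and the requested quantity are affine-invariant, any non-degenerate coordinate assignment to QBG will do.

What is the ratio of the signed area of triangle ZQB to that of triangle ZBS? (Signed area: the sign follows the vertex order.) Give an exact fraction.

Set Q = (0, 0), B = (1, 0), G = (0, 1); any affine frame gives the same invariant.
1. U lies on line GB with GU:UB = 2:1 ⇒ U = (2/3, 1/3)
2. S is the centroid of triangle UGQ ⇒ S = (2/9, 4/9)
3. E lies on line US with UE:ES = 5:4 ⇒ E = (34/81, 32/81)
4. Y is the midpoint of UQ ⇒ Y = (1/3, 1/6)
5. Z lies on line YE with YZ:ZE = -1:2 ⇒ Z = (20/81, -5/81)
2·[ZQB] = -5/81, 2·[ZBS] = 31/81
[ZQB]:[ZBS] = -5/81:31/81 = -5/31

[ZQB]:[ZBS] = -5/31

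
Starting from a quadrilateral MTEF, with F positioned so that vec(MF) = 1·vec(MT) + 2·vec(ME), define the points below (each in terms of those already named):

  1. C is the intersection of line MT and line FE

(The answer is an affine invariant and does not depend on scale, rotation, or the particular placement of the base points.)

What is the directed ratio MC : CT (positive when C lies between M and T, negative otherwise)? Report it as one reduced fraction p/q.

Set M = (0, 0), T = (1, 0), E = (0, 1), F = (1, 2); any affine frame gives the same invariant.
1. C is the intersection of line MT and line FE ⇒ C = (-1, 0)
C = M + t·(T−M) with t = -1, so MC:CT = t:(1−t) = -1:2

MC:CT = -1/2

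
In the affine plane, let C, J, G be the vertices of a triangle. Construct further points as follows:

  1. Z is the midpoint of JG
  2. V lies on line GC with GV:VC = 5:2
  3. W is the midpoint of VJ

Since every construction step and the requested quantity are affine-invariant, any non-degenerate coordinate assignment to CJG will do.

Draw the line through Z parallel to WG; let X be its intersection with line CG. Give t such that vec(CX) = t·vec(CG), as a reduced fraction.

Set C = (0, 0), J = (1, 0), G = (0, 1); any affine frame gives the same invariant.
1. Z is the midpoint of JG ⇒ Z = (1/2, 1/2)
2. V lies on line GC with GV:VC = 5:2 ⇒ V = (0, 2/7)
3. W is the midpoint of VJ ⇒ W = (1/2, 1/7)
through Z parallel to WG: direction (-1/2, 6/7); meets CG at X = (0, 19/14)
X = C + t·(G−C) with t = 19/14

t = 19/14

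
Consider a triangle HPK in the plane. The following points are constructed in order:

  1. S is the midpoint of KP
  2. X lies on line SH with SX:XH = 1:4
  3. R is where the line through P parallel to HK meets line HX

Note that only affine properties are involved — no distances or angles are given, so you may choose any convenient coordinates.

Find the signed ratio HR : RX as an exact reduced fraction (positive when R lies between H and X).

HR:RX = -5/3

Set H = (0, 0), P = (1, 0), K = (0, 1); any affine frame gives the same invariant.
1. S is the midpoint of KP ⇒ S = (1/2, 1/2)
2. X lies on line SH with SX:XH = 1:4 ⇒ X = (2/5, 2/5)
3. R is where the line through P parallel to HK meets line HX ⇒ R = (1, 1)
R = H + t·(X−H) with t = 5/2, so HR:RX = t:(1−t) = 5/2:-3/2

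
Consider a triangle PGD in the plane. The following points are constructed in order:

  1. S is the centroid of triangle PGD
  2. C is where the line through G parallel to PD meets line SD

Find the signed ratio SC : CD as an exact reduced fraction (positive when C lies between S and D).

Work in coordinates with P = (0, 0), G = (1, 0), D = (0, 1).
1. S is the centroid of triangle PGD ⇒ S = (1/3, 1/3)
2. C is where the line through G parallel to PD meets line SD ⇒ C = (1, -1)
C = S + t·(D−S) with t = -2, so SC:CD = t:(1−t) = -2:3

SC:CD = -2/3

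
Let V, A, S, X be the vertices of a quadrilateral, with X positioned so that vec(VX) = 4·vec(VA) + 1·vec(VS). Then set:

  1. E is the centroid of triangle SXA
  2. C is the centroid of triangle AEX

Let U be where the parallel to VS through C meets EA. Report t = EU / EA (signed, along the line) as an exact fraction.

t = -5/6

Assign V = (0, 0), A = (1, 0), S = (0, 1), X = (4, 1) — the answer is frame-independent, so this choice is without loss of generality.
1. E is the centroid of triangle SXA ⇒ E = (5/3, 2/3)
2. C is the centroid of triangle AEX ⇒ C = (20/9, 5/9)
through C parallel to VS: direction (0, 1); meets EA at U = (20/9, 11/9)
U = E + t·(A−E) with t = -5/6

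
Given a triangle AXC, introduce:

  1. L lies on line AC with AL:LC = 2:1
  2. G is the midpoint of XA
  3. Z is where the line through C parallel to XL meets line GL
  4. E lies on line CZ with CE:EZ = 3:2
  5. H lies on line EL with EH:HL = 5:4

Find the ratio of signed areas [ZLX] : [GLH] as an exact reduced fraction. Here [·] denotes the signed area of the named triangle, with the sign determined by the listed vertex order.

Work in coordinates with A = (0, 0), X = (1, 0), C = (0, 1).
1. L lies on line AC with AL:LC = 2:1 ⇒ L = (0, 2/3)
2. G is the midpoint of XA ⇒ G = (1/2, 0)
3. Z is where the line through C parallel to XL meets line GL ⇒ Z = (-1/2, 4/3)
4. E lies on line CZ with CE:EZ = 3:2 ⇒ E = (-3/10, 6/5)
5. H lies on line EL with EH:HL = 5:4 ⇒ H = (-2/15, 122/135)
2·[ZLX] = 1/3, 2·[GLH] = -4/135
[ZLX]:[GLH] = 1/3:-4/135 = -45/4

[ZLX]:[GLH] = -45/4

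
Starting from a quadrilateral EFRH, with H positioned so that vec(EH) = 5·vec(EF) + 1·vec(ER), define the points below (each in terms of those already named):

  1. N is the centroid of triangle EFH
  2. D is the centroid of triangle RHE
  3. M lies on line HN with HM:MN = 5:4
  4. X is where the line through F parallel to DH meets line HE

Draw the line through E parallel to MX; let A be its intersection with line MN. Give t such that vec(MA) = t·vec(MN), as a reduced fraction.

Set E = (0, 0), F = (1, 0), R = (0, 1), H = (5, 1); any affine frame gives the same invariant.
1. N is the centroid of triangle EFH ⇒ N = (2, 1/3)
2. D is the centroid of triangle RHE ⇒ D = (5/3, 2/3)
3. M lies on line HN with HM:MN = 5:4 ⇒ M = (10/3, 17/27)
4. X is where the line through F parallel to DH meets line HE ⇒ X = (-1, -1/5)
through E parallel to MX: direction (-13/3, -112/135); meets MN at A = (65/18, 56/81)
A = M + t·(N−M) with t = -5/24

t = -5/24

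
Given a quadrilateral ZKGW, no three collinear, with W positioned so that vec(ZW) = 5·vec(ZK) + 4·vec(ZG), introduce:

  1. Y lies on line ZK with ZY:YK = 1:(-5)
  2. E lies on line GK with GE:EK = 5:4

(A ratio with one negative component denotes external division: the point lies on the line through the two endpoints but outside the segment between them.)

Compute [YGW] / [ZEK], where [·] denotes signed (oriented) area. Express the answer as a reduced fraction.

Choose coordinates Z = (0, 0), K = (1, 0), G = (0, 1), W = (5, 4).
1. Y lies on line ZK with ZY:YK = 1:(-5) ⇒ Y = (-1/4, 0)
2. E lies on line GK with GE:EK = 5:4 ⇒ E = (5/9, 4/9)
2·[YGW] = -17/4, 2·[ZEK] = -4/9
[YGW]:[ZEK] = -17/4:-4/9 = 153/16

[YGW]:[ZEK] = 153/16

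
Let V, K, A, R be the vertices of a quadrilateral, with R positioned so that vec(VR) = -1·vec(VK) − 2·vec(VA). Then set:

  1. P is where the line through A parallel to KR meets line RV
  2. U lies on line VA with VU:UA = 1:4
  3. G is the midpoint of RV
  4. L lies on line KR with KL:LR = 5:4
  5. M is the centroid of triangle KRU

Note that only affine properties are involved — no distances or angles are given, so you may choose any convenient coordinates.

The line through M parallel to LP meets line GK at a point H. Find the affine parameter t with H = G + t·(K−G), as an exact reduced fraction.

t = 5/16

Set V = (0, 0), K = (1, 0), A = (0, 1), R = (-1, -2); any affine frame gives the same invariant.
1. P is where the line through A parallel to KR meets line RV ⇒ P = (1, 2)
2. U lies on line VA with VU:UA = 1:4 ⇒ U = (0, 1/5)
3. G is the midpoint of RV ⇒ G = (-1/2, -1)
4. L lies on line KR with KL:LR = 5:4 ⇒ L = (-1/9, -10/9)
5. M is the centroid of triangle KRU ⇒ M = (0, -3/5)
through M parallel to LP: direction (10/9, 28/9); meets GK at H = (-1/32, -11/16)
H = G + t·(K−G) with t = 5/16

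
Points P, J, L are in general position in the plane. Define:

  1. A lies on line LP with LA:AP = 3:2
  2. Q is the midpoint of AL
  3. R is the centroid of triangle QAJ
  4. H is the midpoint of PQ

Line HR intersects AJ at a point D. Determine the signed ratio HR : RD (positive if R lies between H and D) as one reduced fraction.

Work in coordinates with P = (0, 0), J = (1, 0), L = (0, 1).
1. A lies on line LP with LA:AP = 3:2 ⇒ A = (0, 2/5)
2. Q is the midpoint of AL ⇒ Q = (0, 7/10)
3. R is the centroid of triangle QAJ ⇒ R = (1/3, 11/30)
4. H is the midpoint of PQ ⇒ H = (0, 7/20)
line HR meets AJ at D = (1/9, 16/45)
R = H + t·(D−H) with t = 3, so HR:RD = 3:-2

HR:RD = -3/2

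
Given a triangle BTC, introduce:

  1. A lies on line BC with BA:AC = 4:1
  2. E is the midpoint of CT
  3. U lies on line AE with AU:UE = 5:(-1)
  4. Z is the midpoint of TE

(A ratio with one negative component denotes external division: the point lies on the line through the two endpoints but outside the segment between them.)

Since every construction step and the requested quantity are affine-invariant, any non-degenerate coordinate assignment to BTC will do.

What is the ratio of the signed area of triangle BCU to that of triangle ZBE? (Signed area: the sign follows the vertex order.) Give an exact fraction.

Assign B = (0, 0), T = (1, 0), C = (0, 1) — the answer is frame-independent, so this choice is without loss of generality.
1. A lies on line BC with BA:AC = 4:1 ⇒ A = (0, 4/5)
2. E is the midpoint of CT ⇒ E = (1/2, 1/2)
3. U lies on line AE with AU:UE = 5:(-1) ⇒ U = (5/8, 17/40)
4. Z is the midpoint of TE ⇒ Z = (3/4, 1/4)
2·[BCU] = -5/8, 2·[ZBE] = -1/4
[BCU]:[ZBE] = -5/8:-1/4 = 5/2

[BCU]:[ZBE] = 5/2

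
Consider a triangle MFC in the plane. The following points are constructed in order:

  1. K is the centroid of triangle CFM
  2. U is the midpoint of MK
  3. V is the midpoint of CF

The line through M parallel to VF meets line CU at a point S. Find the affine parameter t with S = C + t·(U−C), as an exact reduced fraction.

t = 3/2

Choose coordinates M = (0, 0), F = (1, 0), C = (0, 1).
1. K is the centroid of triangle CFM ⇒ K = (1/3, 1/3)
2. U is the midpoint of MK ⇒ U = (1/6, 1/6)
3. V is the midpoint of CF ⇒ V = (1/2, 1/2)
through M parallel to VF: direction (1/2, -1/2); meets CU at S = (1/4, -1/4)
S = C + t·(U−C) with t = 3/2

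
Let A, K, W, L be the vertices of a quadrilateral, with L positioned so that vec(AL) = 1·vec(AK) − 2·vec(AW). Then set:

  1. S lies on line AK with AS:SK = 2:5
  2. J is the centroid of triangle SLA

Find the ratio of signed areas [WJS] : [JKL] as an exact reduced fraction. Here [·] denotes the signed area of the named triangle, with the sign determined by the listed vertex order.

Choose coordinates A = (0, 0), K = (1, 0), W = (0, 1), L = (1, -2).
1. S lies on line AK with AS:SK = 2:5 ⇒ S = (2/7, 0)
2. J is the centroid of triangle SLA ⇒ J = (3/7, -2/3)
2·[WJS] = 1/21, 2·[JKL] = -8/7
[WJS]:[JKL] = 1/21:-8/7 = -1/24

[WJS]:[JKL] = -1/24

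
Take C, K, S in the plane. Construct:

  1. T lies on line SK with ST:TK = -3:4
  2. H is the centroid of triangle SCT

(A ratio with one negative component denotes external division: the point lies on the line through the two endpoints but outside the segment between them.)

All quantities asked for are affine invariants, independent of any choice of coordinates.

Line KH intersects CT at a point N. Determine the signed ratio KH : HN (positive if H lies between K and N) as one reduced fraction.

Assign C = (0, 0), K = (1, 0), S = (0, 1) — the answer is frame-independent, so this choice is without loss of generality.
1. T lies on line SK with ST:TK = -3:4 ⇒ T = (-3, 4)
2. H is the centroid of triangle SCT ⇒ H = (-1, 5/3)
line KH meets CT at N = (-5/3, 20/9)
H = K + t·(N−K) with t = 3/4, so KH:HN = 3/4:1/4

KH:HN = 3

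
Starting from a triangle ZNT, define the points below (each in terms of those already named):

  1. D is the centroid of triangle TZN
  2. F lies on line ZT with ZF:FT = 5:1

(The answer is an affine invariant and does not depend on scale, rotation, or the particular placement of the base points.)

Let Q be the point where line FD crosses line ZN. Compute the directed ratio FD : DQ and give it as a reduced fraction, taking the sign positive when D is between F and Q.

Choose coordinates Z = (0, 0), N = (1, 0), T = (0, 1).
1. D is the centroid of triangle TZN ⇒ D = (1/3, 1/3)
2. F lies on line ZT with ZF:FT = 5:1 ⇒ F = (0, 5/6)
line FD meets ZN at Q = (5/9, 0)
D = F + t·(Q−F) with t = 3/5, so FD:DQ = 3/5:2/5

FD:DQ = 3/2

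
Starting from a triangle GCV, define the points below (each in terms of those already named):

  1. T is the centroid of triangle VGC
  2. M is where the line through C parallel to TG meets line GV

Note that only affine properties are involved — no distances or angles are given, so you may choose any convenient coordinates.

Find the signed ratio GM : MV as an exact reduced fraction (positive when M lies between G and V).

Choose coordinates G = (0, 0), C = (1, 0), V = (0, 1).
1. T is the centroid of triangle VGC ⇒ T = (1/3, 1/3)
2. M is where the line through C parallel to TG meets line GV ⇒ M = (0, -1)
M = G + t·(V−G) with t = -1, so GM:MV = t:(1−t) = -1:2

GM:MV = -1/2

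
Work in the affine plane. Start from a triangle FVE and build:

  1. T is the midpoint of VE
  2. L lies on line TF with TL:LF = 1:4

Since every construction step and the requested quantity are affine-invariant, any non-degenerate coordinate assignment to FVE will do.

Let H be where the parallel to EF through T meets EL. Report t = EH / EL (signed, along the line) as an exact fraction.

Work in coordinates with F = (0, 0), V = (1, 0), E = (0, 1).
1. T is the midpoint of VE ⇒ T = (1/2, 1/2)
2. L lies on line TF with TL:LF = 1:4 ⇒ L = (2/5, 2/5)
through T parallel to EF: direction (0, -1); meets EL at H = (1/2, 1/4)
H = E + t·(L−E) with t = 5/4

t = 5/4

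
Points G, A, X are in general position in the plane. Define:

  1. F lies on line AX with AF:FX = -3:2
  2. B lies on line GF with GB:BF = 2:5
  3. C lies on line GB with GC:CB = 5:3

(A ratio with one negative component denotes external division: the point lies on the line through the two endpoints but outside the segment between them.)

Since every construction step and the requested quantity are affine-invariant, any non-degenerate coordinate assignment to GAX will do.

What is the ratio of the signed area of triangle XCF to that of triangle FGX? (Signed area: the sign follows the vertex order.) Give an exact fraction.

Choose coordinates G = (0, 0), A = (1, 0), X = (0, 1).
1. F lies on line AX with AF:FX = -3:2 ⇒ F = (-2, 3)
2. B lies on line GF with GB:BF = 2:5 ⇒ B = (-4/7, 6/7)
3. C lies on line GB with GC:CB = 5:3 ⇒ C = (-5/14, 15/28)
2·[XCF] = -23/14, 2·[FGX] = 2
[XCF]:[FGX] = -23/14:2 = -23/28

[XCF]:[FGX] = -23/28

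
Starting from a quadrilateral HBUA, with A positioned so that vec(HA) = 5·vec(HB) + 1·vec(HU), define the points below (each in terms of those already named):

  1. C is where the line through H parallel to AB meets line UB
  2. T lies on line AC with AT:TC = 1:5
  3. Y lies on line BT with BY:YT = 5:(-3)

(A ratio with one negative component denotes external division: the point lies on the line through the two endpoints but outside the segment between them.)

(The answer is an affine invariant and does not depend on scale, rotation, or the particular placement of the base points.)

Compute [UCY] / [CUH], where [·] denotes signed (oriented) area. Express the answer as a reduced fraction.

Choose coordinates H = (0, 0), B = (1, 0), U = (0, 1), A = (5, 1).
1. C is where the line through H parallel to AB meets line UB ⇒ C = (4/5, 1/5)
2. T lies on line AC with AT:TC = 1:5 ⇒ T = (43/10, 13/15)
3. Y lies on line BT with BY:YT = 5:(-3) ⇒ Y = (37/4, 13/6)
2·[UCY] = 25/3, 2·[CUH] = 4/5
[UCY]:[CUH] = 25/3:4/5 = 125/12

[UCY]:[CUH] = 125/12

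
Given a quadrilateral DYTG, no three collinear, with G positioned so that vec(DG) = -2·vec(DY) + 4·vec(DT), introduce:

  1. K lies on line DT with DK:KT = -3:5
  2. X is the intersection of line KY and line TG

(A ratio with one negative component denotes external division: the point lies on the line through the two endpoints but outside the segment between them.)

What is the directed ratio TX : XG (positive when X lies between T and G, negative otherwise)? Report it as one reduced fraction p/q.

TX:XG = -5/17

Work in coordinates with D = (0, 0), Y = (1, 0), T = (0, 1), G = (-2, 4).
1. K lies on line DT with DK:KT = -3:5 ⇒ K = (0, -3/2)
2. X is the intersection of line KY and line TG ⇒ X = (5/6, -1/4)
X = T + t·(G−T) with t = -5/12, so TX:XG = t:(1−t) = -5/12:17/12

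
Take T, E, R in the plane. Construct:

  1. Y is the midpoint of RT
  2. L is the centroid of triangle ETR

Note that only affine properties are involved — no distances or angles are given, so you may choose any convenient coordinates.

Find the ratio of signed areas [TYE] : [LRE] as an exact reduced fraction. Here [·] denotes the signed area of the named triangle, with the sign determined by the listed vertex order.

Work in coordinates with T = (0, 0), E = (1, 0), R = (0, 1).
1. Y is the midpoint of RT ⇒ Y = (0, 1/2)
2. L is the centroid of triangle ETR ⇒ L = (1/3, 1/3)
2·[TYE] = -1/2, 2·[LRE] = -1/3
[TYE]:[LRE] = -1/2:-1/3 = 3/2

[TYE]:[LRE] = 3/2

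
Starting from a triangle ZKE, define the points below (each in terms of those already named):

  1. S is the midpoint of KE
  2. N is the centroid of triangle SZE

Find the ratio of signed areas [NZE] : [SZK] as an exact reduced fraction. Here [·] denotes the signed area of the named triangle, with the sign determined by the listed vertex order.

Assign Z = (0, 0), K = (1, 0), E = (0, 1) — the answer is frame-independent, so this choice is without loss of generality.
1. S is the midpoint of KE ⇒ S = (1/2, 1/2)
2. N is the centroid of triangle SZE ⇒ N = (1/6, 1/2)
2·[NZE] = -1/6, 2·[SZK] = 1/2
[NZE]:[SZK] = -1/6:1/2 = -1/3

[NZE]:[SZK] = -1/3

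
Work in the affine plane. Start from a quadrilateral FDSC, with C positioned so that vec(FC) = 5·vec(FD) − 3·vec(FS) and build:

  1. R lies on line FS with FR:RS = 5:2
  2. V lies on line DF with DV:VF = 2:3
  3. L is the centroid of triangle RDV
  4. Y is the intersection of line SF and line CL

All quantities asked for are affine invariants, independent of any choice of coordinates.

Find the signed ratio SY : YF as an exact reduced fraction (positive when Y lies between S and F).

Choose coordinates F = (0, 0), D = (1, 0), S = (0, 1), C = (5, -3).
1. R lies on line FS with FR:RS = 5:2 ⇒ R = (0, 5/7)
2. V lies on line DF with DV:VF = 2:3 ⇒ V = (3/5, 0)
3. L is the centroid of triangle RDV ⇒ L = (8/15, 5/21)
4. Y is the intersection of line SF and line CL ⇒ Y = (0, 293/469)
Y = S + t·(F−S) with t = 176/469, so SY:YF = t:(1−t) = 176/469:293/469

SY:YF = 176/293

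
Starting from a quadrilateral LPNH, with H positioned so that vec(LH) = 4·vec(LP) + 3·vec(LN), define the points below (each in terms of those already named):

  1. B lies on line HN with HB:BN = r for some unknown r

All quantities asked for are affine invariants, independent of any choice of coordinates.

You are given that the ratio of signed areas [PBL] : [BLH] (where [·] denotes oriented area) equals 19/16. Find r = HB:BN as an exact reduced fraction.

r = 4/5

Choose coordinates L = (0, 0), P = (1, 0), N = (0, 1), H = (4, 3).
1. With HB:BN = r, write λ = r/(r+1) so B = H + λ·(N−H); B is affine-linear in λ
Every point depending on B is an affine combination of B and λ-independent points, so each such coordinate is linear in λ; the λ² term in each signed area is a multiple of (N−H)×(N−H) = 0, so 2·[PBL] and 2·[BLH] are each linear in λ. Evaluating at λ=0 and λ=1:
  2·[PBL] = -2·λ + 3,   2·[BLH] = 4·λ
So [PBL]:[BLH] = (-2·λ + 3) / (4·λ). Setting this equal to 19/16:
  -2·λ + 3 = 19/16·(4·λ)  ⇒  λ = 4/9
Then r = λ/(1−λ) = (4/9)/(5/9) = 4/5. Check: with r = 4/5, B = (20/9, 19/9) and [PBL]:[BLH] = 19/16 as required.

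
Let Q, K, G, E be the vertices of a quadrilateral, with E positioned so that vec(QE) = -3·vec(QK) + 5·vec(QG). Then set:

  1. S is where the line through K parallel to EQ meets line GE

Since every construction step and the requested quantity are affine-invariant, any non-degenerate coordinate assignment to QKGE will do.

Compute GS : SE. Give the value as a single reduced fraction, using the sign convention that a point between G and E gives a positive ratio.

GS:SE = -2/5

Assign Q = (0, 0), K = (1, 0), G = (0, 1), E = (-3, 5) — the answer is frame-independent, so this choice is without loss of generality.
1. S is where the line through K parallel to EQ meets line GE ⇒ S = (2, -5/3)
S = G + t·(E−G) with t = -2/3, so GS:SE = t:(1−t) = -2/3:5/3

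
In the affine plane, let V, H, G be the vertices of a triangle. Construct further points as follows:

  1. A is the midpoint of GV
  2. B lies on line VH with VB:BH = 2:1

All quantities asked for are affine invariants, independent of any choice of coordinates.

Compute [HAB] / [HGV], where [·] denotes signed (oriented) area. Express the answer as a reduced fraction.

[HAB]:[HGV] = 1/6

Work in coordinates with V = (0, 0), H = (1, 0), G = (0, 1).
1. A is the midpoint of GV ⇒ A = (0, 1/2)
2. B lies on line VH with VB:BH = 2:1 ⇒ B = (2/3, 0)
2·[HAB] = 1/6, 2·[HGV] = 1
[HAB]:[HGV] = 1/6:1 = 1/6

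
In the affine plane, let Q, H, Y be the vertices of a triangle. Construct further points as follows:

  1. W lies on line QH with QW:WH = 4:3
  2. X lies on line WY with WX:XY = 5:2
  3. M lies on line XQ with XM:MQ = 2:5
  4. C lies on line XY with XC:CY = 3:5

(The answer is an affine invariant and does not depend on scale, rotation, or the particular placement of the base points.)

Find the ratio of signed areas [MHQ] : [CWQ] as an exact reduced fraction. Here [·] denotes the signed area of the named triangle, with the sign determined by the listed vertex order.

[MHQ]:[CWQ] = 25/23

Assign Q = (0, 0), H = (1, 0), Y = (0, 1) — the answer is frame-independent, so this choice is without loss of generality.
1. W lies on line QH with QW:WH = 4:3 ⇒ W = (4/7, 0)
2. X lies on line WY with WX:XY = 5:2 ⇒ X = (8/49, 5/7)
3. M lies on line XQ with XM:MQ = 2:5 ⇒ M = (40/343, 25/49)
4. C lies on line XY with XC:CY = 3:5 ⇒ C = (5/49, 23/28)
2·[MHQ] = -25/49, 2·[CWQ] = -23/49
[MHQ]:[CWQ] = -25/49:-23/49 = 25/23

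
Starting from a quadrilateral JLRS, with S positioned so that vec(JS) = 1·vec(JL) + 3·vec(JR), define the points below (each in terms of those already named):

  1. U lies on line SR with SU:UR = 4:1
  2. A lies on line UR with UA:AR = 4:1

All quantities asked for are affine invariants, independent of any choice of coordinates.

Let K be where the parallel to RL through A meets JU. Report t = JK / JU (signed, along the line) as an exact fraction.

t = 7/10

Assign J = (0, 0), L = (1, 0), R = (0, 1), S = (1, 3) — the answer is frame-independent, so this choice is without loss of generality.
1. U lies on line SR with SU:UR = 4:1 ⇒ U = (1/5, 7/5)
2. A lies on line UR with UA:AR = 4:1 ⇒ A = (1/25, 27/25)
through A parallel to RL: direction (1, -1); meets JU at K = (7/50, 49/50)
K = J + t·(U−J) with t = 7/10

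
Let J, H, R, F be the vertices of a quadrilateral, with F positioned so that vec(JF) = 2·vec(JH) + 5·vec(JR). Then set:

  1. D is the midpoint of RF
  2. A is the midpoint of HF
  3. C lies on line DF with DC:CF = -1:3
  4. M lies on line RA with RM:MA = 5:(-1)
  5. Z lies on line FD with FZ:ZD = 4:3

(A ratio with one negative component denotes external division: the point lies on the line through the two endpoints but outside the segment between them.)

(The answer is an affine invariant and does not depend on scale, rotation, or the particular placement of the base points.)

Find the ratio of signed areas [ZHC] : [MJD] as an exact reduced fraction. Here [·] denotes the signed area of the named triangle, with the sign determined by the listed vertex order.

Set J = (0, 0), H = (1, 0), R = (0, 1), F = (2, 5); any affine frame gives the same invariant.
1. D is the midpoint of RF ⇒ D = (1, 3)
2. A is the midpoint of HF ⇒ A = (3/2, 5/2)
3. C lies on line DF with DC:CF = -1:3 ⇒ C = (1/2, 2)
4. M lies on line RA with RM:MA = 5:(-1) ⇒ M = (15/8, 23/8)
5. Z lies on line FD with FZ:ZD = 4:3 ⇒ Z = (10/7, 27/7)
2·[ZHC] = -39/14, 2·[MJD] = -11/4
[ZHC]:[MJD] = -39/14:-11/4 = 78/77

[ZHC]:[MJD] = 78/77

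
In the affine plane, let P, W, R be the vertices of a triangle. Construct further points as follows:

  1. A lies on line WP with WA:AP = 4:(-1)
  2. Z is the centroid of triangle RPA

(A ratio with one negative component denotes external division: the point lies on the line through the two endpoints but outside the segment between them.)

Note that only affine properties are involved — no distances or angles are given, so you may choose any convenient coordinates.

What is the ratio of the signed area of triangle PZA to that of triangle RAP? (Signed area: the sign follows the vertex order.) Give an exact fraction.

Assign P = (0, 0), W = (1, 0), R = (0, 1) — the answer is frame-independent, so this choice is without loss of generality.
1. A lies on line WP with WA:AP = 4:(-1) ⇒ A = (-1/3, 0)
2. Z is the centroid of triangle RPA ⇒ Z = (-1/9, 1/3)
2·[PZA] = 1/9, 2·[RAP] = 1/3
[PZA]:[RAP] = 1/9:1/3 = 1/3

[PZA]:[RAP] = 1/3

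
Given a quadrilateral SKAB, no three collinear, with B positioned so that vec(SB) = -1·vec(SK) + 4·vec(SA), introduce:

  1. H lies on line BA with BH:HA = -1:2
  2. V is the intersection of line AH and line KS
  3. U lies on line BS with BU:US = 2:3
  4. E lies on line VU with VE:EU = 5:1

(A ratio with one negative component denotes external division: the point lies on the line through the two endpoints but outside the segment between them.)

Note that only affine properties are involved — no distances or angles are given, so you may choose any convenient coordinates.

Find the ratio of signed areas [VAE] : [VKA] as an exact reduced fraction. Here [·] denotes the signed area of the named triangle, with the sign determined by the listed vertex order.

Work in coordinates with S = (0, 0), K = (1, 0), A = (0, 1), B = (-1, 4).
1. H lies on line BA with BH:HA = -1:2 ⇒ H = (-2, 7)
2. V is the intersection of line AH and line KS ⇒ V = (1/3, 0)
3. U lies on line BS with BU:US = 2:3 ⇒ U = (-3/5, 12/5)
4. E lies on line VU with VE:EU = 5:1 ⇒ E = (-4/9, 2)
2·[VAE] = 1/9, 2·[VKA] = 2/3
[VAE]:[VKA] = 1/9:2/3 = 1/6

[VAE]:[VKA] = 1/6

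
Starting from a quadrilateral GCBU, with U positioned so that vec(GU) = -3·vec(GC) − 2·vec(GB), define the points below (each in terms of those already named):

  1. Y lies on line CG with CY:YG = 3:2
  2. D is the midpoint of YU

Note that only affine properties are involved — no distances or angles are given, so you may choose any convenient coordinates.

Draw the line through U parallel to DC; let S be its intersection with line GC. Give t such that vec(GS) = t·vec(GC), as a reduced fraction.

Assign G = (0, 0), C = (1, 0), B = (0, 1), U = (-3, -2) — the answer is frame-independent, so this choice is without loss of generality.
1. Y lies on line CG with CY:YG = 3:2 ⇒ Y = (2/5, 0)
2. D is the midpoint of YU ⇒ D = (-13/10, -1)
through U parallel to DC: direction (23/10, 1); meets GC at S = (8/5, 0)
S = G + t·(C−G) with t = 8/5

t = 8/5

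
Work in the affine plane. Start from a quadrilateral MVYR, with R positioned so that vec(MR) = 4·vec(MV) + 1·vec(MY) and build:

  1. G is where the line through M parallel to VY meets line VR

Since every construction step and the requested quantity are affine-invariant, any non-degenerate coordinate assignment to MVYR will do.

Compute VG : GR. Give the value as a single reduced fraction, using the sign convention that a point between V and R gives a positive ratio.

VG:GR = -1/5

Set M = (0, 0), V = (1, 0), Y = (0, 1), R = (4, 1); any affine frame gives the same invariant.
1. G is where the line through M parallel to VY meets line VR ⇒ G = (1/4, -1/4)
G = V + t·(R−V) with t = -1/4, so VG:GR = t:(1−t) = -1/4:5/4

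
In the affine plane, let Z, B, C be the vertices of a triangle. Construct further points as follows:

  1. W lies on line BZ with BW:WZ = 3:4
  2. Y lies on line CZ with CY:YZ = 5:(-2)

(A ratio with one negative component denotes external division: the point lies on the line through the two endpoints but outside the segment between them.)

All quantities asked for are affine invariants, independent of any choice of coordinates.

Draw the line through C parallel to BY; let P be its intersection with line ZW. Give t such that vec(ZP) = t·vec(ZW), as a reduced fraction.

t = -21/8

Work in coordinates with Z = (0, 0), B = (1, 0), C = (0, 1).
1. W lies on line BZ with BW:WZ = 3:4 ⇒ W = (4/7, 0)
2. Y lies on line CZ with CY:YZ = 5:(-2) ⇒ Y = (0, -2/3)
through C parallel to BY: direction (-1, -2/3); meets ZW at P = (-3/2, 0)
P = Z + t·(W−Z) with t = -21/8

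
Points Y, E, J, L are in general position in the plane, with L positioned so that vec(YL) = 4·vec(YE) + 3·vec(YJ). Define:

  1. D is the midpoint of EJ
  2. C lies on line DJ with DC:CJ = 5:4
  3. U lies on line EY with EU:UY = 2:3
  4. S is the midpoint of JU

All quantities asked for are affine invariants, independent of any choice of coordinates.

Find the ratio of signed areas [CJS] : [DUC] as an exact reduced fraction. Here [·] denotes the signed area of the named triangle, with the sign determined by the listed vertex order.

Work in coordinates with Y = (0, 0), E = (1, 0), J = (0, 1), L = (4, 3).
1. D is the midpoint of EJ ⇒ D = (1/2, 1/2)
2. C lies on line DJ with DC:CJ = 5:4 ⇒ C = (2/9, 7/9)
3. U lies on line EY with EU:UY = 2:3 ⇒ U = (3/5, 0)
4. S is the midpoint of JU ⇒ S = (3/10, 1/2)
2·[CJS] = 2/45, 2·[DUC] = -1/9
[CJS]:[DUC] = 2/45:-1/9 = -2/5

[CJS]:[DUC] = -2/5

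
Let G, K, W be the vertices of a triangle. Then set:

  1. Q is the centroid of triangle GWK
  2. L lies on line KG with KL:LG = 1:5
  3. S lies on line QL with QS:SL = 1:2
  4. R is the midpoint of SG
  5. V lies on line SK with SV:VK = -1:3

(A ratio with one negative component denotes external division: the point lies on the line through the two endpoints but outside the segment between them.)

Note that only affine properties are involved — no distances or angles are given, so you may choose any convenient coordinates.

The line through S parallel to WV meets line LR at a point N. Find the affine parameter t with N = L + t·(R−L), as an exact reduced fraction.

Choose coordinates G = (0, 0), K = (1, 0), W = (0, 1).
1. Q is the centroid of triangle GWK ⇒ Q = (1/3, 1/3)
2. L lies on line KG with KL:LG = 1:5 ⇒ L = (5/6, 0)
3. S lies on line QL with QS:SL = 1:2 ⇒ S = (1/2, 2/9)
4. R is the midpoint of SG ⇒ R = (1/4, 1/9)
5. V lies on line SK with SV:VK = -1:3 ⇒ V = (1/4, 1/3)
through S parallel to WV: direction (1/4, -2/3); meets LR at N = (22/39, 2/39)
N = L + t·(R−L) with t = 6/13

t = 6/13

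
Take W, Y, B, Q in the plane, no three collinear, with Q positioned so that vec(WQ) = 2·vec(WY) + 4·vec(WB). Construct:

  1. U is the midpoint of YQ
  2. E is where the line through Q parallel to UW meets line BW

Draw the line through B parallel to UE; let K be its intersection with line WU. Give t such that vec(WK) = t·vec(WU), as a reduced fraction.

Set W = (0, 0), Y = (1, 0), B = (0, 1), Q = (2, 4); any affine frame gives the same invariant.
1. U is the midpoint of YQ ⇒ U = (3/2, 2)
2. E is where the line through Q parallel to UW meets line BW ⇒ E = (0, 4/3)
through B parallel to UE: direction (-3/2, -2/3); meets WU at K = (9/8, 3/2)
K = W + t·(U−W) with t = 3/4

t = 3/4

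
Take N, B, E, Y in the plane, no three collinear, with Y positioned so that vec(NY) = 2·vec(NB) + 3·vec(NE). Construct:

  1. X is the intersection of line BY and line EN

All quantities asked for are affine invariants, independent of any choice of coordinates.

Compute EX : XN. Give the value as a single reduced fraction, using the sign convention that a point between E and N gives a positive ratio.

EX:XN = -4/3

Set N = (0, 0), B = (1, 0), E = (0, 1), Y = (2, 3); any affine frame gives the same invariant.
1. X is the intersection of line BY and line EN ⇒ X = (0, -3)
X = E + t·(N−E) with t = 4, so EX:XN = t:(1−t) = 4:-3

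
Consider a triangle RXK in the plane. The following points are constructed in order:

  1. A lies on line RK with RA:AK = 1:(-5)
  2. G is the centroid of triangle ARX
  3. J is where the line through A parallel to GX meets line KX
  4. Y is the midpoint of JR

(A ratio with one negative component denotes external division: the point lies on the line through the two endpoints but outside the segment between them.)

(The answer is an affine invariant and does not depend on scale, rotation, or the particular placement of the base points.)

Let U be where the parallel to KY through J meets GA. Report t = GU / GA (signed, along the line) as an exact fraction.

t = -29/16

Work in coordinates with R = (0, 0), X = (1, 0), K = (0, 1).
1. A lies on line RK with RA:AK = 1:(-5) ⇒ A = (0, -1/4)
2. G is the centroid of triangle ARX ⇒ G = (1/3, -1/12)
3. J is where the line through A parallel to GX meets line KX ⇒ J = (10/9, -1/9)
4. Y is the midpoint of JR ⇒ Y = (5/9, -1/18)
through J parallel to KY: direction (5/9, -19/18); meets GA at U = (15/16, 7/32)
U = G + t·(A−G) with t = -29/16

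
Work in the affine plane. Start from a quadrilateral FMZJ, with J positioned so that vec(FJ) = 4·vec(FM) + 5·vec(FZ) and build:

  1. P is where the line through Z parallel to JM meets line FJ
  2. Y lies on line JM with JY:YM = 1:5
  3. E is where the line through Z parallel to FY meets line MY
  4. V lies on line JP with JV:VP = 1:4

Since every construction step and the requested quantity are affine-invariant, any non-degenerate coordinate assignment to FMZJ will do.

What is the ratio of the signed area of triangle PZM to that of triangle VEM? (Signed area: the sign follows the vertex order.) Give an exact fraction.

[PZM]:[VEM] = 60/23

Choose coordinates F = (0, 0), M = (1, 0), Z = (0, 1), J = (4, 5).
1. P is where the line through Z parallel to JM meets line FJ ⇒ P = (-12/5, -3)
2. Y lies on line JM with JY:YM = 1:5 ⇒ Y = (7/2, 25/6)
3. E is where the line through Z parallel to FY meets line MY ⇒ E = (28/5, 23/3)
4. V lies on line JP with JV:VP = 1:4 ⇒ V = (68/25, 17/5)
2·[PZM] = -32/5, 2·[VEM] = -184/75
[PZM]:[VEM] = -32/5:-184/75 = 60/23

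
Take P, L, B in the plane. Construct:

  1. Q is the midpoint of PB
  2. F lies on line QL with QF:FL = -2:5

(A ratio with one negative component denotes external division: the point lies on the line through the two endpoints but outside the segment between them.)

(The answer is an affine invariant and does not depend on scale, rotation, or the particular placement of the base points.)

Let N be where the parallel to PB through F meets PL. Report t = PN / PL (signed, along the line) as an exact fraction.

Assign P = (0, 0), L = (1, 0), B = (0, 1) — the answer is frame-independent, so this choice is without loss of generality.
1. Q is the midpoint of PB ⇒ Q = (0, 1/2)
2. F lies on line QL with QF:FL = -2:5 ⇒ F = (-2/3, 5/6)
through F parallel to PB: direction (0, 1); meets PL at N = (-2/3, 0)
N = P + t·(L−P) with t = -2/3

t = -2/3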